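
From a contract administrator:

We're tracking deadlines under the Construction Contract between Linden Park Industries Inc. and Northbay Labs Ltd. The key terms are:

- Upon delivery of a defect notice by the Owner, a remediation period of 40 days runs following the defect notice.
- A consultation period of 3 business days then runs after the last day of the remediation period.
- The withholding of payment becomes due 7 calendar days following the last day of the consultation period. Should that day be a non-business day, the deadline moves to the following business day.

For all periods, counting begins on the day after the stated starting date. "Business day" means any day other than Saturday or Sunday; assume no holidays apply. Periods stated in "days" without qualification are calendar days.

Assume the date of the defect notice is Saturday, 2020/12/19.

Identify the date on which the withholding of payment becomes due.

The last day of the remediation period: 2020/12/19 + 40 days = 2021/01/28.
The last day of the consultation period: 3 business days after Thursday, 2021/01/28, skipping weekends — Jan 29, Feb 1, Feb 2 — lands on Tuesday, 2021/02/02.
The date on which the withholding of payment becomes due: 7 calendar days after 2021/02/02 is 2021/02/09. 2021/02/09 is a Tuesday, so no roll-forward applies.

2021/02/09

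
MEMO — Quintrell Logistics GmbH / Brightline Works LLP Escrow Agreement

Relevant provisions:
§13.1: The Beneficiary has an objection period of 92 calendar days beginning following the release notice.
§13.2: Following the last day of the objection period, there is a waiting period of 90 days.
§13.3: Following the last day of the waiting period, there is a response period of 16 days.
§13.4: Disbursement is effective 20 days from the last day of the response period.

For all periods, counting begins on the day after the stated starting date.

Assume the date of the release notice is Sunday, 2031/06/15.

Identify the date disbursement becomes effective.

The last day of the objection period: 92 calendar days after 2031/06/15 is 2031/09/15.
Adding 90 calendar days to 2031/09/15 gives 2031/12/14, which is the last day of the waiting period.
The last day of the response period: 2031/12/14 + 16 days = 2031/12/30.
The date disbursement becomes effective: 2031/12/30 + 20 days = 2032/01/19.

2032/01/19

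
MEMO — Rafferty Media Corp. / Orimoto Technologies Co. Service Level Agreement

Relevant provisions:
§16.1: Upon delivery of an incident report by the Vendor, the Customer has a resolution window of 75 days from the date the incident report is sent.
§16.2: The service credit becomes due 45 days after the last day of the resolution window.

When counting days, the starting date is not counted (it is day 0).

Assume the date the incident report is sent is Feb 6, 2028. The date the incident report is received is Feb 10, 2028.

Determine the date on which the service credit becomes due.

Jun 5, 2028

The last day of the resolution window: Feb 6, 2028 + 75 days = Apr 21, 2028.
The date on which the service credit becomes due: 45 calendar days after Apr 21, 2028 is Jun 5, 2028.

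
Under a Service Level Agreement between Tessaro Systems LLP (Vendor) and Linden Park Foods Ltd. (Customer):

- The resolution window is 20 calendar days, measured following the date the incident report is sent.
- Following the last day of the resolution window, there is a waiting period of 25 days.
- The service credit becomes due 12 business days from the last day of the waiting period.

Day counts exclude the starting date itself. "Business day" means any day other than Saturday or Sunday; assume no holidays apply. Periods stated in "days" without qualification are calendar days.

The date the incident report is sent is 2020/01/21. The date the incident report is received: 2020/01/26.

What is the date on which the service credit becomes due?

2020/03/24

The last day of the resolution window: 2020/01/21 + 20 days = 2020/02/10.
Adding 25 calendar days to 2020/02/10 gives 2020/03/06, which is the last day of the waiting period.
The date on which the service credit becomes due: 12 business days after Friday, 2020/03/06, skipping weekends — Mar 9, Mar 10, Mar 11, Mar 12, …, Mar 20, Mar 23, Mar 24 — lands on Tuesday, 2020/03/24.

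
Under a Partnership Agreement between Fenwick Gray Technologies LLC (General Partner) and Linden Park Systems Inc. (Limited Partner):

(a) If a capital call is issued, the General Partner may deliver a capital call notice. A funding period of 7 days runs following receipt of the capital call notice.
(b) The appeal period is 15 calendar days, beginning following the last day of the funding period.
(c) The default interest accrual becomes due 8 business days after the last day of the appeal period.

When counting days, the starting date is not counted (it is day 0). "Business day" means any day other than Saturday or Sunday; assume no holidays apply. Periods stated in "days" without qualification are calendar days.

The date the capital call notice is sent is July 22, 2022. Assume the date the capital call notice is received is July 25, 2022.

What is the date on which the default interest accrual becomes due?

August 26, 2022

The last day of the funding period: 7 calendar days after July 25, 2022 is August 1, 2022.
Adding 15 calendar days to August 1, 2022 gives August 16, 2022, which is the last day of the appeal period.
The date on which the default interest accrual becomes due: counting 8 business days from Tuesday, August 16, 2022 (Aug 17, Aug 18, Aug 19, Aug 22, Aug 23, Aug 24, Aug 25, Aug 26, skipping weekends) reaches Friday, August 26, 2022.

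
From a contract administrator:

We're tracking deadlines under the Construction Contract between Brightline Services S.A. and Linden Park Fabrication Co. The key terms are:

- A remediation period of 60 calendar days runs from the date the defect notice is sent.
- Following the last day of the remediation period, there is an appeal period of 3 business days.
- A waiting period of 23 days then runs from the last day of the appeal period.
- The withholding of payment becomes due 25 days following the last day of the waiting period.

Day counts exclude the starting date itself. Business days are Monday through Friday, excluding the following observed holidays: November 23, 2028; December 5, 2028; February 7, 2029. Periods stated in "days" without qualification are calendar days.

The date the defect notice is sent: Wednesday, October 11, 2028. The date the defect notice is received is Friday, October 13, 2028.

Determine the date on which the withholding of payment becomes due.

January 30, 2029

The last day of the remediation period: 60 calendar days after October 11, 2028 is December 10, 2028.
From Sunday, December 10, 2028, 3 business days (Dec 11, Dec 12, Dec 13, skipping weekends) brings us to Wednesday, December 13, 2028, which is the last day of the appeal period.
The last day of the waiting period: 23 calendar days after December 13, 2028 is January 5, 2029.
Adding 25 calendar days to January 5, 2029 gives January 30, 2029, which is the date on which the withholding of payment becomes due.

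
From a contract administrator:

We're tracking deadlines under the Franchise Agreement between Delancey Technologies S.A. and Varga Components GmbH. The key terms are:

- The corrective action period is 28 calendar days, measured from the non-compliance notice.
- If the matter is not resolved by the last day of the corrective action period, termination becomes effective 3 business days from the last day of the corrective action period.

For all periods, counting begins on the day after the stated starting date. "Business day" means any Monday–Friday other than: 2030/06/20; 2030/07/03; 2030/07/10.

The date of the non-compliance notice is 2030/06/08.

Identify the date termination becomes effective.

2030/07/11

The last day of the corrective action period: 2030/06/08 + 28 days = 2030/07/06.
The date termination becomes effective: counting 3 business days from Saturday, 2030/07/06 (Jul 8, Jul 9, Jul 11, skipping weekends and the listed holiday on Jul 10) reaches Thursday, 2030/07/11.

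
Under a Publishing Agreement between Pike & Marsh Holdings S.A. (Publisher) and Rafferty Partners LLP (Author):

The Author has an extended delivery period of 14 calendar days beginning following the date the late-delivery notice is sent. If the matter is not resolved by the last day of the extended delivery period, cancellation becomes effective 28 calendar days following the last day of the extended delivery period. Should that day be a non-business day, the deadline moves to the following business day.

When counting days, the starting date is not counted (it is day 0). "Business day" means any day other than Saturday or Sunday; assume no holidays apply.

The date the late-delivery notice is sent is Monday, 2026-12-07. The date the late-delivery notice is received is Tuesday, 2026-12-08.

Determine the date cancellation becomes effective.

2027-01-18

The last day of the extended delivery period: 2026-12-07 + 14 days = 2026-12-21.
The date cancellation becomes effective: 28 calendar days after 2026-12-21 is 2027-01-18. 2027-01-18 is a Monday, so no roll-forward applies.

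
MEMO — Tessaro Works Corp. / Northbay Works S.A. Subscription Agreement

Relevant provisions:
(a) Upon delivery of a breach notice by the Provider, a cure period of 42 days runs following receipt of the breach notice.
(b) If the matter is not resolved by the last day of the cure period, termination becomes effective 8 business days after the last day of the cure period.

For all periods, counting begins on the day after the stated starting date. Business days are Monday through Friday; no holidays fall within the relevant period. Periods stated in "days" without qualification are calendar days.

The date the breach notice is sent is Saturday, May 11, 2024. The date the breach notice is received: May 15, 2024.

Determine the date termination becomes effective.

The last day of the cure period: May 15, 2024 + 42 days = Jun 26, 2024.
The date termination becomes effective: 8 business days after Wednesday, Jun 26, 2024, skipping weekends — Jun 27, Jun 28, Jul 1, Jul 2, Jul 3, Jul 4, Jul 5, Jul 8 — lands on Monday, Jul 8, 2024.

Jul 8, 2024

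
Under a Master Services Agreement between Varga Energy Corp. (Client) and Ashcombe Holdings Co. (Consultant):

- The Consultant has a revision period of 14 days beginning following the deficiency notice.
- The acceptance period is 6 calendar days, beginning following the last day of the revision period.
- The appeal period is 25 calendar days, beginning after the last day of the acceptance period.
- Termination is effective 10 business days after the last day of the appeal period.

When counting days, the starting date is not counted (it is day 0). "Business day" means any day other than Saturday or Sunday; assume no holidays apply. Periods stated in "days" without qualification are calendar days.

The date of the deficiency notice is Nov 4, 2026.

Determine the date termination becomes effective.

Jan 1, 2027

Adding 14 calendar days to Nov 4, 2026 gives Nov 18, 2026, which is the last day of the revision period.
The last day of the acceptance period: 6 calendar days after Nov 18, 2026 is Nov 24, 2026.
Adding 25 calendar days to Nov 24, 2026 gives Dec 19, 2026, which is the last day of the appeal period.
The date termination becomes effective: 10 business days after Saturday, Dec 19, 2026, skipping weekends — Dec 21, Dec 22, Dec 23, Dec 24, Dec 25, Dec 28, Dec 29, Dec 30, Dec 31, Jan 1 — lands on Friday, Jan 1, 2027.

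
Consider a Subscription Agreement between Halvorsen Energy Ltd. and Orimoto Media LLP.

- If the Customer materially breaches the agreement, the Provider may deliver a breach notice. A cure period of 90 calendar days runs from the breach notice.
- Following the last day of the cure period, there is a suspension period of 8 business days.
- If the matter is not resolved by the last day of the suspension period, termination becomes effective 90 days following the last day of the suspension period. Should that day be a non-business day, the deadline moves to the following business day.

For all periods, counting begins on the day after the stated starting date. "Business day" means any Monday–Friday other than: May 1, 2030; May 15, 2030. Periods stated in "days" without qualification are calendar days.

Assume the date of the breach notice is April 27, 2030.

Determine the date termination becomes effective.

November 5, 2030

Adding 90 calendar days to April 27, 2030 gives July 26, 2030, which is the last day of the cure period.
The last day of the suspension period: counting 8 business days from Friday, July 26, 2030 (Jul 29, Jul 30, Jul 31, Aug 1, Aug 2, Aug 5, Aug 6, Aug 7, skipping weekends) reaches Wednesday, August 7, 2030.
Adding 90 calendar days to August 7, 2030 gives November 5, 2030, which is the date termination becomes effective. November 5, 2030 is a Tuesday and is not a listed holiday, so no roll-forward applies.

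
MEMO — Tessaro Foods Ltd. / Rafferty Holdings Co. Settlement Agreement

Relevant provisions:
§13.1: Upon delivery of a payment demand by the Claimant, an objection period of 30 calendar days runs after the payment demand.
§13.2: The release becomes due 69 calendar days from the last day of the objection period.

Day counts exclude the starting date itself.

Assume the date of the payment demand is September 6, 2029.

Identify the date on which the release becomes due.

Adding 30 calendar days to September 6, 2029 gives October 6, 2029, which is the last day of the objection period.
The date on which the release becomes due: October 6, 2029 + 69 days = December 14, 2029.

December 14, 2029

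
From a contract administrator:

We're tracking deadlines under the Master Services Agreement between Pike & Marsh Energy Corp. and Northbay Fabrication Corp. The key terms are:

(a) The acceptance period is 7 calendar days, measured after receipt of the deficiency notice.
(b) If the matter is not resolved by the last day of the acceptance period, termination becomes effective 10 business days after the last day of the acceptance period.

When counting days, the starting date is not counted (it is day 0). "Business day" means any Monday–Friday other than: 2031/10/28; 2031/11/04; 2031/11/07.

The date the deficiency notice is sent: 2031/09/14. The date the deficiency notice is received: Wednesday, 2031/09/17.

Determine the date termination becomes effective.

2031/10/08

The last day of the acceptance period: 7 calendar days after 2031/09/17 is 2031/09/24.
From Wednesday, 2031/09/24, 10 business days (Sep 25, Sep 26, Sep 29, Sep 30, Oct 1, Oct 2, Oct 3, Oct 6, Oct 7, Oct 8, skipping weekends) brings us to Wednesday, 2031/10/08, which is the date termination becomes effective.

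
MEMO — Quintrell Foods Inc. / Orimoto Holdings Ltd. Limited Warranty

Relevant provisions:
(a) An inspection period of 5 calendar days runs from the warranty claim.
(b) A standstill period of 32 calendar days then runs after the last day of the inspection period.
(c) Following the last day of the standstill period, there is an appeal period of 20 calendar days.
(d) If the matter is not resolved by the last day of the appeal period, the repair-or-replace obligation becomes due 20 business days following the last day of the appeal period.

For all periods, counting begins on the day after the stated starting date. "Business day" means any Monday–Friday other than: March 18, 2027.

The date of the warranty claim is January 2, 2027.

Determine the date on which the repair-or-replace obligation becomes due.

March 29, 2027

The last day of the inspection period: 5 calendar days after January 2, 2027 is January 7, 2027.
Adding 32 calendar days to January 7, 2027 gives February 8, 2027, which is the last day of the standstill period.
Adding 20 calendar days to February 8, 2027 gives February 28, 2027, which is the last day of the appeal period.
The date on which the repair-or-replace obligation becomes due: 20 business days after Sunday, February 28, 2027, skipping weekends and the listed holiday on Mar 18 — Mar 1, Mar 2, Mar 3, Mar 4, …, Mar 25, Mar 26, Mar 29 — lands on Monday, March 29, 2027.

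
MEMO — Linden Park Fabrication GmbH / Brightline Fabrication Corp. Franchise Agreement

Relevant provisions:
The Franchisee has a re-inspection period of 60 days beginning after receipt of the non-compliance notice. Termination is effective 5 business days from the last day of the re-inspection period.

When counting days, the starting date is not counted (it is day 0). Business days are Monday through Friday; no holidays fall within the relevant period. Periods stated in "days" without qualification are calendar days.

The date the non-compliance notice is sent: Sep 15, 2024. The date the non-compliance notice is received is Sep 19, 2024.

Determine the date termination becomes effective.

The last day of the re-inspection period: 60 calendar days after Sep 19, 2024 is Nov 18, 2024.
From Monday, Nov 18, 2024, 5 business days (Nov 19, Nov 20, Nov 21, Nov 22, Nov 25, skipping weekends) brings us to Monday, Nov 25, 2024, which is the date termination becomes effective.

Nov 25, 2024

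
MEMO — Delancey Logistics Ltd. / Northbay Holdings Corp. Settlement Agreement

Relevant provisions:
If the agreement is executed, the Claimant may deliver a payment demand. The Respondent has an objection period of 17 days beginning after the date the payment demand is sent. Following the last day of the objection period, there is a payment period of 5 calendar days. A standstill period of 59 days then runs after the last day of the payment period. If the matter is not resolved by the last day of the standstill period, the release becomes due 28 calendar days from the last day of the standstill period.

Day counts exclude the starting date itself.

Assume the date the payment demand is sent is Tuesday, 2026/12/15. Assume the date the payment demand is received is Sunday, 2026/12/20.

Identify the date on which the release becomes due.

Adding 17 calendar days to 2026/12/15 gives 2027/01/01, which is the last day of the objection period.
Adding 5 calendar days to 2027/01/01 gives 2027/01/06, which is the last day of the payment period.
The last day of the standstill period: 59 calendar days after 2027/01/06 is 2027/03/06.
The date on which the release becomes due: 28 calendar days after 2027/03/06 is 2027/04/03.

2027/04/03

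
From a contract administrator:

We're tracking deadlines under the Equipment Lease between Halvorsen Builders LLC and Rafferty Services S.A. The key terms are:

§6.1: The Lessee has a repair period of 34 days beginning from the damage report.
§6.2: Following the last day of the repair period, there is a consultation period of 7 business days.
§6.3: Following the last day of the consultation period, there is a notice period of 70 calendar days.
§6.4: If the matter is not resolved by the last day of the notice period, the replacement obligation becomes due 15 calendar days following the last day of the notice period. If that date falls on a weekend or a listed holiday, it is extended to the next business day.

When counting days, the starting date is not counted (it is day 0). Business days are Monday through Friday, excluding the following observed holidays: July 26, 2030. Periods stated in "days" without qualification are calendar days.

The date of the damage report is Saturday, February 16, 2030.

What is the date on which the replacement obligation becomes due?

The last day of the repair period: 34 calendar days after February 16, 2030 is March 22, 2030.
The last day of the consultation period: counting 7 business days from Friday, March 22, 2030 (Mar 25, Mar 26, Mar 27, Mar 28, Mar 29, Apr 1, Apr 2, skipping weekends) reaches Tuesday, April 2, 2030.
The last day of the notice period: 70 calendar days after April 2, 2030 is June 11, 2030.
The date on which the replacement obligation becomes due: June 11, 2030 + 15 days = June 26, 2030. June 26, 2030 is a Wednesday and is not a listed holiday, so no roll-forward applies.

June 26, 2030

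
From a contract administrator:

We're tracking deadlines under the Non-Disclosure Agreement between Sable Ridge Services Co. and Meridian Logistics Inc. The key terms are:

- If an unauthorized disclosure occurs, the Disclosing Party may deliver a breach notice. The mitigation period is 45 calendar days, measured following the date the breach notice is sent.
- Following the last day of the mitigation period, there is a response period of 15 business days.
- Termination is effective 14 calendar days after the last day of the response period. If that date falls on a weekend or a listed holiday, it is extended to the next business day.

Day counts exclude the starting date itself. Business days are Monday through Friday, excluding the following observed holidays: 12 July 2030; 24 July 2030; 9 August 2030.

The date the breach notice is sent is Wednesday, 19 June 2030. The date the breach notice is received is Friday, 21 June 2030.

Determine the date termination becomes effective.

9 September 2030

Adding 45 calendar days to 19 June 2030 gives 3 August 2030, which is the last day of the mitigation period.
The last day of the response period: counting 15 business days from Saturday, 3 August 2030 (Aug 5, Aug 6, Aug 7, Aug 8, …, Aug 22, Aug 23, Aug 26, skipping weekends and the listed holiday on Aug 9) reaches Monday, 26 August 2030.
Adding 14 calendar days to 26 August 2030 gives 9 September 2030, which is the date termination becomes effective. 9 September 2030 is a Monday and is not a listed holiday, so no roll-forward applies.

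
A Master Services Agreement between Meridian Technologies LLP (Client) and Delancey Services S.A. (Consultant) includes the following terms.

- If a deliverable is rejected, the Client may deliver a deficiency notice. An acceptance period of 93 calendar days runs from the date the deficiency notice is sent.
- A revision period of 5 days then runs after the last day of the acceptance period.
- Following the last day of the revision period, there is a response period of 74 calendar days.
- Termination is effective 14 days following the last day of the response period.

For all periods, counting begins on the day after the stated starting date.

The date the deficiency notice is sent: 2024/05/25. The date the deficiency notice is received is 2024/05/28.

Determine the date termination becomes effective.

2024/11/27

Adding 93 calendar days to 2024/05/25 gives 2024/08/26, which is the last day of the acceptance period.
Adding 5 calendar days to 2024/08/26 gives 2024/08/31, which is the last day of the revision period.
Adding 74 calendar days to 2024/08/31 gives 2024/11/13, which is the last day of the response period.
The date termination becomes effective: 2024/11/13 + 14 days = 2024/11/27.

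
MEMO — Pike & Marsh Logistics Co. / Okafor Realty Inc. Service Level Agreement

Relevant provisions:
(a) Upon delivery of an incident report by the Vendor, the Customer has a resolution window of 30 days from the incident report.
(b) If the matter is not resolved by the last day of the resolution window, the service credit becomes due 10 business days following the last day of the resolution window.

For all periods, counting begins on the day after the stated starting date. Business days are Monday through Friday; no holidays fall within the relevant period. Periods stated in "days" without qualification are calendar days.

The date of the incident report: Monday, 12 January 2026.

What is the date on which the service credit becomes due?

The last day of the resolution window: 12 January 2026 + 30 days = 11 February 2026.
The date on which the service credit becomes due: counting 10 business days from Wednesday, 11 February 2026 (Feb 12, Feb 13, Feb 16, Feb 17, Feb 18, Feb 19, Feb 20, Feb 23, Feb 24, Feb 25, skipping weekends) reaches Wednesday, 25 February 2026.

25 February 2026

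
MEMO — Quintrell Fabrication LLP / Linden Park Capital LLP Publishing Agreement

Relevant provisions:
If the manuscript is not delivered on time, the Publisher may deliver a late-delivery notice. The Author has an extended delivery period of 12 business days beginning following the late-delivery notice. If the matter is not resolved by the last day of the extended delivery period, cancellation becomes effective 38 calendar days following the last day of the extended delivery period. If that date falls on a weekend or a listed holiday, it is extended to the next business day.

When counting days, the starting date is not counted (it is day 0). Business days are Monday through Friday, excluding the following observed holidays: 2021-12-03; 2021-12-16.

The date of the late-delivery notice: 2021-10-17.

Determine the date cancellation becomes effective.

2021-12-10

The last day of the extended delivery period: counting 12 business days from Sunday, 2021-10-17 (Oct 18, Oct 19, Oct 20, Oct 21, …, Oct 29, Nov 1, Nov 2, skipping weekends) reaches Tuesday, 2021-11-02.
Adding 38 calendar days to 2021-11-02 gives 2021-12-10, which is the date cancellation becomes effective. 2021-12-10 is a Friday and is not a listed holiday, so no roll-forward applies.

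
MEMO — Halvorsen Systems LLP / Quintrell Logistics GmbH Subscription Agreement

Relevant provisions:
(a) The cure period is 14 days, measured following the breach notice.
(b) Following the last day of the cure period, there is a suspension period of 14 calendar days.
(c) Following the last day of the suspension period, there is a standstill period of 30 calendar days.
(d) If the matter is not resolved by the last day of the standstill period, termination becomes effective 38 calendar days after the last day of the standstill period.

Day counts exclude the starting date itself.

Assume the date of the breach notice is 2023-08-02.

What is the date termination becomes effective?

2023-11-06

The last day of the cure period: 2023-08-02 + 14 days = 2023-08-16.
Adding 14 calendar days to 2023-08-16 gives 2023-08-30, which is the last day of the suspension period.
The last day of the standstill period: 2023-08-30 + 30 days = 2023-09-29.
The date termination becomes effective: 2023-09-29 + 38 days = 2023-11-06.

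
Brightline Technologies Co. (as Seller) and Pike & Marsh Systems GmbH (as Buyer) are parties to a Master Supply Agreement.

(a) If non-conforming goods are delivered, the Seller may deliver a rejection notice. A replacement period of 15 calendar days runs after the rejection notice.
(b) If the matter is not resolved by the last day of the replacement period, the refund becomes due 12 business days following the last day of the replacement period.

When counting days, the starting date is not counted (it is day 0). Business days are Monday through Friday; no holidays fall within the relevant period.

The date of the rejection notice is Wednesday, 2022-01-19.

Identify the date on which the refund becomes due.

2022-02-21

The last day of the replacement period: 15 calendar days after 2022-01-19 is 2022-02-03.
The date on which the refund becomes due: 12 business days after Thursday, 2022-02-03, skipping weekends — Feb 4, Feb 7, Feb 8, Feb 9, …, Feb 17, Feb 18, Feb 21 — lands on Monday, 2022-02-21.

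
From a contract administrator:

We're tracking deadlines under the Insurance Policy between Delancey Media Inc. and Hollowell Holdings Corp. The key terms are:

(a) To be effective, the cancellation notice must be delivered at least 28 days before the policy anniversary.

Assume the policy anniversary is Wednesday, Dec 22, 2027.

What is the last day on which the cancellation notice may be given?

Nov 24, 2027

Dec 22, 2027 minus 28 days is Nov 24, 2027.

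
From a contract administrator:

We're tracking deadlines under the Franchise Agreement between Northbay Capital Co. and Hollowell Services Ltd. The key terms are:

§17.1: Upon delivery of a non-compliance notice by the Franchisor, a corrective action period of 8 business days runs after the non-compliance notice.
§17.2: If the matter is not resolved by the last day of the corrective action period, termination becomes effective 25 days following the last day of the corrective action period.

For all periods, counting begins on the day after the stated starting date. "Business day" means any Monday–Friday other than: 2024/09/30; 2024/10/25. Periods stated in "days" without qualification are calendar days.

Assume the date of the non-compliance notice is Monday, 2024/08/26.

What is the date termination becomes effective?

2024/09/30

The last day of the corrective action period: 8 business days after Monday, 2024/08/26, skipping weekends — Aug 27, Aug 28, Aug 29, Aug 30, Sep 2, Sep 3, Sep 4, Sep 5 — lands on Thursday, 2024/09/05.
Adding 25 calendar days to 2024/09/05 gives 2024/09/30, which is the date termination becomes effective.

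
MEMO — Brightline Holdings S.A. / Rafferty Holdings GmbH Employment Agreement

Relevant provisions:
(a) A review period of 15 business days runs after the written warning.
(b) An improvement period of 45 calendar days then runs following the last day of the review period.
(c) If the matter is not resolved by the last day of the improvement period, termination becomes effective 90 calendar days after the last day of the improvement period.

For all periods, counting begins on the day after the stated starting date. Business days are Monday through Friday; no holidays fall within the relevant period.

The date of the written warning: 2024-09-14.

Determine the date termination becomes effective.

2025-02-16

From Saturday, 2024-09-14, 15 business days (Sep 16, Sep 17, Sep 18, Sep 19, …, Oct 2, Oct 3, Oct 4, skipping weekends) brings us to Friday, 2024-10-04, which is the last day of the review period.
The last day of the improvement period: 2024-10-04 + 45 days = 2024-11-18.
The date termination becomes effective: 2024-11-18 + 90 days = 2025-02-16.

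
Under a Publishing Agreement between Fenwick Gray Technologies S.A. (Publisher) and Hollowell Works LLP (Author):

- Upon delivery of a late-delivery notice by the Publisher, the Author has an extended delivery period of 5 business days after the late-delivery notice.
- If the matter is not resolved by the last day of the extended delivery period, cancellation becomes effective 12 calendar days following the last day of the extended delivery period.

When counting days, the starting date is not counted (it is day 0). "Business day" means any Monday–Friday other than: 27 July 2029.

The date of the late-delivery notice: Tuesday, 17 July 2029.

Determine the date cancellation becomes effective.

5 August 2029

The last day of the extended delivery period: 5 business days after Tuesday, 17 July 2029, skipping weekends — Jul 18, Jul 19, Jul 20, Jul 23, Jul 24 — lands on Tuesday, 24 July 2029.
Adding 12 calendar days to 24 July 2029 gives 5 August 2029, which is the date cancellation becomes effective.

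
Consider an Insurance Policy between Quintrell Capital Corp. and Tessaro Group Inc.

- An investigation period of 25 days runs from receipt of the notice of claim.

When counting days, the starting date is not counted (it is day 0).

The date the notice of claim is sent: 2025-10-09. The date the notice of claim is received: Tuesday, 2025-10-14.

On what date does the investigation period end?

The last day of the investigation period: 25 calendar days after 2025-10-14 is 2025-11-08.

2025-11-08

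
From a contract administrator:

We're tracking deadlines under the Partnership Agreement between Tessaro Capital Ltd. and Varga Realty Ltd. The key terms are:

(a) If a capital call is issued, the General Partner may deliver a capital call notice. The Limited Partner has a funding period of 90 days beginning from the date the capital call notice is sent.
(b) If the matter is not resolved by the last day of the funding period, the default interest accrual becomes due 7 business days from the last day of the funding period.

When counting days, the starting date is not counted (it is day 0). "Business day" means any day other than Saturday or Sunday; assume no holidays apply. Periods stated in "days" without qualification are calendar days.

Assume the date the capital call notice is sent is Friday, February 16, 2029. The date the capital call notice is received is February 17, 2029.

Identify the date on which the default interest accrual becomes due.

May 28, 2029

The last day of the funding period: February 16, 2029 + 90 days = May 17, 2029.
The date on which the default interest accrual becomes due: 7 business days after Thursday, May 17, 2029, skipping weekends — May 18, May 21, May 22, May 23, May 24, May 25, May 28 — lands on Monday, May 28, 2029.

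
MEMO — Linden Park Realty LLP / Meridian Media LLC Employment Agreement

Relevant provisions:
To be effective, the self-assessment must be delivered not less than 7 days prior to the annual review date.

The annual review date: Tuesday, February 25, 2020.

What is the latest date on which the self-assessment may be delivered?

February 18, 2020

Counting back 7 calendar days from February 25, 2020 gives February 18, 2020.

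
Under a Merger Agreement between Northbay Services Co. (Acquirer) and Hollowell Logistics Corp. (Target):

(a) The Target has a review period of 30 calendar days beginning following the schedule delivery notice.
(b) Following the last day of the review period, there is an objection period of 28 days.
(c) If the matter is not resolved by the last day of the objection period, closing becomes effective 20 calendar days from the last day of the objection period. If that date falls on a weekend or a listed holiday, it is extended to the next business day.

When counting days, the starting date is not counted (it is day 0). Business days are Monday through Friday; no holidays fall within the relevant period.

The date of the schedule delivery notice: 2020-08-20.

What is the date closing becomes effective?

The last day of the review period: 2020-08-20 + 30 days = 2020-09-19.
The last day of the objection period: 2020-09-19 + 28 days = 2020-10-17.
Adding 20 calendar days to 2020-10-17 gives 2020-11-06, which is the date closing becomes effective. 2020-11-06 is a Friday, so no roll-forward applies.

2020-11-06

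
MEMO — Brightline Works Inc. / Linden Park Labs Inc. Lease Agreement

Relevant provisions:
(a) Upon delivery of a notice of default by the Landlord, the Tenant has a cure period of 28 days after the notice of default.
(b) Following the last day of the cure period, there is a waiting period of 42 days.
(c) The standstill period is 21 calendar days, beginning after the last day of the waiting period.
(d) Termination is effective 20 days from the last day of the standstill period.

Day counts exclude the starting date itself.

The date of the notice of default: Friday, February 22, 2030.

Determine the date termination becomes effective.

June 13, 2030

Adding 28 calendar days to February 22, 2030 gives March 22, 2030, which is the last day of the cure period.
The last day of the waiting period: March 22, 2030 + 42 days = May 3, 2030.
Adding 21 calendar days to May 3, 2030 gives May 24, 2030, which is the last day of the standstill period.
Adding 20 calendar days to May 24, 2030 gives June 13, 2030, which is the date termination becomes effective.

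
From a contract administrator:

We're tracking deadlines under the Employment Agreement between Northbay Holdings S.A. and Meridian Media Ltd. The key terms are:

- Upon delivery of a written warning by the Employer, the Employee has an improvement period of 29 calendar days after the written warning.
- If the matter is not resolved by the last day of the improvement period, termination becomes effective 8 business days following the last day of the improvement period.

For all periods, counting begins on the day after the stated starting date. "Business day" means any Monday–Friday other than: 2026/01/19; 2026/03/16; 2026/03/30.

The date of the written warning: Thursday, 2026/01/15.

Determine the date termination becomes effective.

Adding 29 calendar days to 2026/01/15 gives 2026/02/13, which is the last day of the improvement period.
From Friday, 2026/02/13, 8 business days (Feb 16, Feb 17, Feb 18, Feb 19, Feb 20, Feb 23, Feb 24, Feb 25, skipping weekends) brings us to Wednesday, 2026/02/25, which is the date termination becomes effective.

2026/02/25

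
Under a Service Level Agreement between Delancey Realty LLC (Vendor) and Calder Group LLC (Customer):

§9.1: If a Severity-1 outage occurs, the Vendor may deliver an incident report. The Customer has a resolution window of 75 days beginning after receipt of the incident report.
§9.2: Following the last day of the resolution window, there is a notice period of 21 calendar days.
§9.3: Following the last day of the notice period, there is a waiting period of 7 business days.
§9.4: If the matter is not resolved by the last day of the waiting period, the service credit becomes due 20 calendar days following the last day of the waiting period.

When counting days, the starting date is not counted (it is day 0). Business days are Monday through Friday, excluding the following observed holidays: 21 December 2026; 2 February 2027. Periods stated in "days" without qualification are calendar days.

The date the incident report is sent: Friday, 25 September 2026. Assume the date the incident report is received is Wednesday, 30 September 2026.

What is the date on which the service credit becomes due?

2 February 2027

Adding 75 calendar days to 30 September 2026 gives 14 December 2026, which is the last day of the resolution window.
Adding 21 calendar days to 14 December 2026 gives 4 January 2027, which is the last day of the notice period.
The last day of the waiting period: counting 7 business days from Monday, 4 January 2027 (Jan 5, Jan 6, Jan 7, Jan 8, Jan 11, Jan 12, Jan 13, skipping weekends) reaches Wednesday, 13 January 2027.
The date on which the service credit becomes due: 13 January 2027 + 20 days = 2 February 2027.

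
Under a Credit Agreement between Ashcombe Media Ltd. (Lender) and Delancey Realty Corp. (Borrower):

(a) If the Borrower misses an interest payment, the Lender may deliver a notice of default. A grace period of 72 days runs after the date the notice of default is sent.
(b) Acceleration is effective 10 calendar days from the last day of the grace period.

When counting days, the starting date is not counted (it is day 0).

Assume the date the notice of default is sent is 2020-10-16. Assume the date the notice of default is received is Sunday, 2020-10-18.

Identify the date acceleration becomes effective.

2021-01-06

The last day of the grace period: 72 calendar days after 2020-10-16 is 2020-12-27.
The date acceleration becomes effective: 10 calendar days after 2020-12-27 is 2021-01-06.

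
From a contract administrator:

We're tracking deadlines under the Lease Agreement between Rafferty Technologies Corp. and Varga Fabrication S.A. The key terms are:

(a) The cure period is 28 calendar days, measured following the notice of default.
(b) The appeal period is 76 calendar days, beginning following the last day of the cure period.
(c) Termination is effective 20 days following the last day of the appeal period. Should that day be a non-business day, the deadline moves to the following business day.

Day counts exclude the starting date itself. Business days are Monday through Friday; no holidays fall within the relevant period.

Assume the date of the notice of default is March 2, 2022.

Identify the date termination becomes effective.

The last day of the cure period: 28 calendar days after March 2, 2022 is March 30, 2022.
Adding 76 calendar days to March 30, 2022 gives June 14, 2022, which is the last day of the appeal period.
The date termination becomes effective: 20 calendar days after June 14, 2022 is July 4, 2022. July 4, 2022 is a Monday, so no roll-forward applies.

July 4, 2022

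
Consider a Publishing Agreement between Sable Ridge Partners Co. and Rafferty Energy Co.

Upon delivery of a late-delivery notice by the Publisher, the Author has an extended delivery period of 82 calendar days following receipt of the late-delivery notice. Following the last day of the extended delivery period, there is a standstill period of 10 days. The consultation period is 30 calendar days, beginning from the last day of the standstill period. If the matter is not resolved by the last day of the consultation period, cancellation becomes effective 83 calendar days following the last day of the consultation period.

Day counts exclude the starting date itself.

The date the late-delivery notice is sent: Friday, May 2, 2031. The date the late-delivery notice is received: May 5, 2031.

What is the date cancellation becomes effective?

Adding 82 calendar days to May 5, 2031 gives Jul 26, 2031, which is the last day of the extended delivery period.
Adding 10 calendar days to Jul 26, 2031 gives Aug 5, 2031, which is the last day of the standstill period.
The last day of the consultation period: Aug 5, 2031 + 30 days = Sep 4, 2031.
The date cancellation becomes effective: 83 calendar days after Sep 4, 2031 is Nov 26, 2031.

Nov 26, 2031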